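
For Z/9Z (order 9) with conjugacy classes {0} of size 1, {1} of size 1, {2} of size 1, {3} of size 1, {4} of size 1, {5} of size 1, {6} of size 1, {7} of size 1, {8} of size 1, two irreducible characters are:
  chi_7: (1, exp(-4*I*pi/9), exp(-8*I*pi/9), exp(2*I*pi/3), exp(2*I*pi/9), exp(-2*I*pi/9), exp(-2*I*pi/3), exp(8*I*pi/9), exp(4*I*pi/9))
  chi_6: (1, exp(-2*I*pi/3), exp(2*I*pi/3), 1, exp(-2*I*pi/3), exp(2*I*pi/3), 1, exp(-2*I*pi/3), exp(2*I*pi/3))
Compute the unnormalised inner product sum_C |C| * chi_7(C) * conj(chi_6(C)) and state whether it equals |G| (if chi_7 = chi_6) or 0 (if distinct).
Sum = 0; so <chi_7, chi_6> = 0 (distinct irreducibles are orthogonal).

Details: Compute term by term over conjugacy classes (|C| * chi_7(C) * conj(chi_6(C))):
  1*(1)*conj(1) + 1*(exp(-4*I*pi/9))*conj(exp(-2*I*pi/3)) + 1*(exp(-8*I*pi/9))*conj(exp(2*I*pi/3)) + 1*(exp(2*I*pi/3))*conj(1) + 1*(exp(2*I*pi/9))*conj(exp(-2*I*pi/3)) + 1*(exp(-2*I*pi/9))*conj(exp(2*I*pi/3)) + 1*(exp(-2*I*pi/3))*conj(1) + 1*(exp(8*I*pi/9))*conj(exp(-2*I*pi/3)) + 1*(exp(4*I*pi/9))*conj(exp(2*I*pi/3))
  = (1) + (exp(2*I*pi/9)) + (exp(4*I*pi/9)) + (exp(2*I*pi/3)) + (exp(8*I*pi/9)) + (exp(-8*I*pi/9)) + (exp(-2*I*pi/3)) + (exp(-4*I*pi/9)) + (exp(-2*I*pi/9))
  = 0.
(Exp terms are combined using exp(i*s)*conj(exp(i*t)) = exp(i*(s-t)), and sums of them are collapsed using the identity that for every m > 1 the m distinct m-th roots of unity sum to 0, e.g. 1 + exp(2*I*pi/3) + exp(-2*I*pi/3) = 0.)
Dividing by |G| = 9 gives 0/9 = 0, matching the row-orthogonality relation <chi_7, chi_6> = [chi_7 = chi_6].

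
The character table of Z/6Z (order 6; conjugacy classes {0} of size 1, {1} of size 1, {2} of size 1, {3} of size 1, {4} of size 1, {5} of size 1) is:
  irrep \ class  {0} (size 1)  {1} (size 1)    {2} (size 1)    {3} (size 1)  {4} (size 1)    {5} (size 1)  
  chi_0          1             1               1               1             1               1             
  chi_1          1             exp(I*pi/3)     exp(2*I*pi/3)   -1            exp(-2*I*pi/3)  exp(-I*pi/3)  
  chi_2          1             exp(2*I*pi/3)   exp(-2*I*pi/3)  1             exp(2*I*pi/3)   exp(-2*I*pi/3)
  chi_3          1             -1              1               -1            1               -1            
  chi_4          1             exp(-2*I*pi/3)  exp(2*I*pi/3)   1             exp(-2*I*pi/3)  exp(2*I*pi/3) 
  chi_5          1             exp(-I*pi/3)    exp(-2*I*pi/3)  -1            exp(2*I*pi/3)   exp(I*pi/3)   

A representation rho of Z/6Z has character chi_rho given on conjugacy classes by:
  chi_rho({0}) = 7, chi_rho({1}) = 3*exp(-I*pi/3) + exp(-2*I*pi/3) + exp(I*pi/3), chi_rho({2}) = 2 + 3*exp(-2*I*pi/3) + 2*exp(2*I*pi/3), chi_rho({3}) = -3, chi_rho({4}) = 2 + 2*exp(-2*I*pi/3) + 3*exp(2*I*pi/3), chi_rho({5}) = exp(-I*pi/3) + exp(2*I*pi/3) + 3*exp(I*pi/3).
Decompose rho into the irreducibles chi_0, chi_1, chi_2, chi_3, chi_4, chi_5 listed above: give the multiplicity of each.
Multiplicities: chi_0: 1, chi_1: 1, chi_2: 0, chi_3: 1, chi_4: 1, chi_5: 3.

Derivation: Use <chi_rho, chi> = (1/|G|) sum_C |C| * chi_rho(C) * conj(chi(C)) with |G| = 6 for each irreducible chi in the table:
  <chi_rho, chi_0> = (1/6)[1*(7)*conj(1) + 1*(3*exp(-I*pi/3) + exp(-2*I*pi/3) + exp(I*pi/3))*conj(1) + 1*(2 + 3*exp(-2*I*pi/3) + 2*exp(2*I*pi/3))*conj(1) + 1*(-3)*conj(1) + 1*(2 + 2*exp(-2*I*pi/3) + 3*exp(2*I*pi/3))*conj(1) + 1*(exp(-I*pi/3) + exp(2*I*pi/3) + 3*exp(I*pi/3))*conj(1)]
      = (1/6)[(7) + (3*exp(-I*pi/3) + exp(-2*I*pi/3) + exp(I*pi/3)) + (2 + 3*exp(-2*I*pi/3) + 2*exp(2*I*pi/3)) + (-3) + (2 + 2*exp(-2*I*pi/3) + 3*exp(2*I*pi/3)) + (exp(-I*pi/3) + exp(2*I*pi/3) + 3*exp(I*pi/3))] = 6/6 = 1
  <chi_rho, chi_1> = (1/6)[1*(7)*conj(1) + 1*(3*exp(-I*pi/3) + exp(-2*I*pi/3) + exp(I*pi/3))*conj(exp(I*pi/3)) + 1*(2 + 3*exp(-2*I*pi/3) + 2*exp(2*I*pi/3))*conj(exp(2*I*pi/3)) + 1*(-3)*conj(-1) + 1*(2 + 2*exp(-2*I*pi/3) + 3*exp(2*I*pi/3))*conj(exp(-2*I*pi/3)) + 1*(exp(-I*pi/3) + exp(2*I*pi/3) + 3*exp(I*pi/3))*conj(exp(-I*pi/3))]
      = (1/6)[(7) + (3*exp(-2*I*pi/3)) + (2 + 2*exp(-2*I*pi/3) + 3*exp(2*I*pi/3)) + (3) + (2 + 3*exp(-2*I*pi/3) + 2*exp(2*I*pi/3)) + (3*exp(2*I*pi/3))] = 6/6 = 1
  <chi_rho, chi_2> = (1/6)[1*(7)*conj(1) + 1*(3*exp(-I*pi/3) + exp(-2*I*pi/3) + exp(I*pi/3))*conj(exp(2*I*pi/3)) + 1*(2 + 3*exp(-2*I*pi/3) + 2*exp(2*I*pi/3))*conj(exp(-2*I*pi/3)) + 1*(-3)*conj(1) + 1*(2 + 2*exp(-2*I*pi/3) + 3*exp(2*I*pi/3))*conj(exp(2*I*pi/3)) + 1*(exp(-I*pi/3) + exp(2*I*pi/3) + 3*exp(I*pi/3))*conj(exp(-2*I*pi/3))]
      = (1/6)[(7) + (-3) + (1) + (-3) + (1) + (-3)] = 0/6 = 0
  <chi_rho, chi_3> = (1/6)[1*(7)*conj(1) + 1*(3*exp(-I*pi/3) + exp(-2*I*pi/3) + exp(I*pi/3))*conj(-1) + 1*(2 + 3*exp(-2*I*pi/3) + 2*exp(2*I*pi/3))*conj(1) + 1*(-3)*conj(-1) + 1*(2 + 2*exp(-2*I*pi/3) + 3*exp(2*I*pi/3))*conj(1) + 1*(exp(-I*pi/3) + exp(2*I*pi/3) + 3*exp(I*pi/3))*conj(-1)]
      = (1/6)[(7) + (-exp(I*pi/3) - exp(-2*I*pi/3) - 3*exp(-I*pi/3)) + (2 + 3*exp(-2*I*pi/3) + 2*exp(2*I*pi/3)) + (3) + (2 + 2*exp(-2*I*pi/3) + 3*exp(2*I*pi/3)) + (-3*exp(I*pi/3) - exp(2*I*pi/3) - exp(-I*pi/3))] = 6/6 = 1
  <chi_rho, chi_4> = (1/6)[1*(7)*conj(1) + 1*(3*exp(-I*pi/3) + exp(-2*I*pi/3) + exp(I*pi/3))*conj(exp(-2*I*pi/3)) + 1*(2 + 3*exp(-2*I*pi/3) + 2*exp(2*I*pi/3))*conj(exp(2*I*pi/3)) + 1*(-3)*conj(1) + 1*(2 + 2*exp(-2*I*pi/3) + 3*exp(2*I*pi/3))*conj(exp(-2*I*pi/3)) + 1*(exp(-I*pi/3) + exp(2*I*pi/3) + 3*exp(I*pi/3))*conj(exp(2*I*pi/3))]
      = (1/6)[(7) + (3*exp(I*pi/3)) + (2 + 2*exp(-2*I*pi/3) + 3*exp(2*I*pi/3)) + (-3) + (2 + 3*exp(-2*I*pi/3) + 2*exp(2*I*pi/3)) + (3*exp(-I*pi/3))] = 6/6 = 1
  <chi_rho, chi_5> = (1/6)[1*(7)*conj(1) + 1*(3*exp(-I*pi/3) + exp(-2*I*pi/3) + exp(I*pi/3))*conj(exp(-I*pi/3)) + 1*(2 + 3*exp(-2*I*pi/3) + 2*exp(2*I*pi/3))*conj(exp(-2*I*pi/3)) + 1*(-3)*conj(-1) + 1*(2 + 2*exp(-2*I*pi/3) + 3*exp(2*I*pi/3))*conj(exp(2*I*pi/3)) + 1*(exp(-I*pi/3) + exp(2*I*pi/3) + 3*exp(I*pi/3))*conj(exp(I*pi/3))]
      = (1/6)[(7) + (3) + (1) + (3) + (1) + (3)] = 18/6 = 3
(Exp terms are combined using exp(i*s)*conj(exp(i*t)) = exp(i*(s-t)), and sums of them are collapsed using the identity that for every m > 1 the m distinct m-th roots of unity sum to 0, e.g. 1 + exp(2*I*pi/3) + exp(-2*I*pi/3) = 0.)
Dimension check: dim(rho) = sum (mult * dim) = 1*1 + 1*1 + 0*1 + 1*1 + 1*1 + 3*1 = 7 = chi_rho(e) = 7.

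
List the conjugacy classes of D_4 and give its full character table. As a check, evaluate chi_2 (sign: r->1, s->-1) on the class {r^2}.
Conjugacy classes: {e} of size 1, {r^2} of size 1, {r^1, r^3} of size 2, {s, sr^2, ...} of size 2, {sr, sr^3, ...} of size 2.
Character table:
  irrep \ class              {e} (size 1)  {r^2} (size 1)  {r^1, r^3} (size 2)  {s, sr^2, ...} (size 2)  {sr, sr^3, ...} (size 2)
  chi_1 (triv)               1             1               1                    1                        1                       
  chi_2 (sign: r->1, s->-1)  1             1               1                    -1                       -1                      
  chi_3 (r->-1, s->1)        1             1               -1                   1                        -1                      
  chi_4 (r->-1, s->-1)       1             1               -1                   -1                       1                       
  chi_5 (2d, j=1)            2             -2              0                    0                        0                       

Spot check: chi_2 (sign: r->1, s->-1) on {r^2} = 1.

Reasoning: D_4 has order 2*4 = 8 with 5 conjugacy classes, hence 5 irreducibles. Sum of squared dims 1 + 1 + 1 + 1 + 4 = 8 = |G|. Linear characters come from the abelianisation; the 2-dimensional irreps have character r^k -> 2*cos(2*pi*j*k/4), reflections -> 0.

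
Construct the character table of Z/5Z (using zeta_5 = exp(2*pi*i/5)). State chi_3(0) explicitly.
Character table of Z/5Z (irreps indexed chi_0,...,chi_4 with chi_k(m) = zeta_5^(k*m), zeta_5 = exp(2*pi*i/5)):
  irrep \ class  {0} (size 1)  {1} (size 1)    {2} (size 1)    {3} (size 1)    {4} (size 1)  
  chi_0          1             1               1               1               1             
  chi_1          1             exp(2*I*pi/5)   exp(4*I*pi/5)   exp(-4*I*pi/5)  exp(-2*I*pi/5)
  chi_2          1             exp(4*I*pi/5)   exp(-2*I*pi/5)  exp(2*I*pi/5)   exp(-4*I*pi/5)
  chi_3          1             exp(-4*I*pi/5)  exp(2*I*pi/5)   exp(-2*I*pi/5)  exp(4*I*pi/5) 
  chi_4          1             exp(-2*I*pi/5)  exp(-4*I*pi/5)  exp(4*I*pi/5)   exp(2*I*pi/5) 

Spot check: chi_3(0) = zeta_5^(3*0) = zeta_5^0 = 1.

Proof sketch: Z/5Z is abelian, so all 5 irreducible complex representations are 1-dimensional. They are given by chi_k(m) = zeta_5^(k*m) for k = 0,...,4. Row orthogonality: sum_m chi_k(m) conj(chi_l(m)) = 5 * [k = l].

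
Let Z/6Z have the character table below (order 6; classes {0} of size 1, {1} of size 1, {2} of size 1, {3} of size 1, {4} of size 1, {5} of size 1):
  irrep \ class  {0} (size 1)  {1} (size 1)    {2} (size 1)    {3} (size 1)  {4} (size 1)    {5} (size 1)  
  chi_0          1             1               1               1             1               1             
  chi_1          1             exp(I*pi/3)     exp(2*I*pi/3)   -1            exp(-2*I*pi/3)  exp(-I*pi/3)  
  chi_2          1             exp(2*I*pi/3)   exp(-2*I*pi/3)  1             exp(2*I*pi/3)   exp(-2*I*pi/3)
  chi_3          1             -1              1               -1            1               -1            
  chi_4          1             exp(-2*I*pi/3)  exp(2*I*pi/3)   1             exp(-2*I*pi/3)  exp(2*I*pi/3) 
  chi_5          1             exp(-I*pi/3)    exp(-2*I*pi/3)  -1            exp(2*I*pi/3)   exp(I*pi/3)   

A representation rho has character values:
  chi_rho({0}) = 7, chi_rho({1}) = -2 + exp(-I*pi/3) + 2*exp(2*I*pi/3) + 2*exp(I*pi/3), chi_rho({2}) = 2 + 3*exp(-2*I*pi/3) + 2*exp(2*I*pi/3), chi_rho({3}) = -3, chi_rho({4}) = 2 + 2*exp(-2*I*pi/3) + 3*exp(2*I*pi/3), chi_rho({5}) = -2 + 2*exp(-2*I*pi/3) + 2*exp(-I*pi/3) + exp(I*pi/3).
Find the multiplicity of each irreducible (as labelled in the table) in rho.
Multiplicities: chi_0: 0, chi_1: 2, chi_2: 2, chi_3: 2, chi_4: 0, chi_5: 1.

Solution. Use <chi_rho, chi> = (1/|G|) sum_C |C| * chi_rho(C) * conj(chi(C)) with |G| = 6 for each irreducible chi in the table:
  <chi_rho, chi_0> = (1/6)[1*(7)*conj(1) + 1*(-2 + exp(-I*pi/3) + 2*exp(2*I*pi/3) + 2*exp(I*pi/3))*conj(1) + 1*(2 + 3*exp(-2*I*pi/3) + 2*exp(2*I*pi/3))*conj(1) + 1*(-3)*conj(1) + 1*(2 + 2*exp(-2*I*pi/3) + 3*exp(2*I*pi/3))*conj(1) + 1*(-2 + 2*exp(-2*I*pi/3) + 2*exp(-I*pi/3) + exp(I*pi/3))*conj(1)]
      = (1/6)[(7) + (-2 + exp(-I*pi/3) + 2*exp(2*I*pi/3) + 2*exp(I*pi/3)) + (2 + 3*exp(-2*I*pi/3) + 2*exp(2*I*pi/3)) + (-3) + (2 + 2*exp(-2*I*pi/3) + 3*exp(2*I*pi/3)) + (-2 + 2*exp(-2*I*pi/3) + 2*exp(-I*pi/3) + exp(I*pi/3))] = 0/6 = 0
  <chi_rho, chi_1> = (1/6)[1*(7)*conj(1) + 1*(-2 + exp(-I*pi/3) + 2*exp(2*I*pi/3) + 2*exp(I*pi/3))*conj(exp(I*pi/3)) + 1*(2 + 3*exp(-2*I*pi/3) + 2*exp(2*I*pi/3))*conj(exp(2*I*pi/3)) + 1*(-3)*conj(-1) + 1*(2 + 2*exp(-2*I*pi/3) + 3*exp(2*I*pi/3))*conj(exp(-2*I*pi/3)) + 1*(-2 + 2*exp(-2*I*pi/3) + 2*exp(-I*pi/3) + exp(I*pi/3))*conj(exp(-I*pi/3))]
      = (1/6)[(7) + (2 + exp(-2*I*pi/3) - 2*exp(-I*pi/3) + 2*exp(I*pi/3)) + (2 + 2*exp(-2*I*pi/3) + 3*exp(2*I*pi/3)) + (3) + (2 + 3*exp(-2*I*pi/3) + 2*exp(2*I*pi/3)) + (2 - 2*exp(I*pi/3) + 2*exp(-I*pi/3) + exp(2*I*pi/3))] = 12/6 = 2
  <chi_rho, chi_2> = (1/6)[1*(7)*conj(1) + 1*(-2 + exp(-I*pi/3) + 2*exp(2*I*pi/3) + 2*exp(I*pi/3))*conj(exp(2*I*pi/3)) + 1*(2 + 3*exp(-2*I*pi/3) + 2*exp(2*I*pi/3))*conj(exp(-2*I*pi/3)) + 1*(-3)*conj(1) + 1*(2 + 2*exp(-2*I*pi/3) + 3*exp(2*I*pi/3))*conj(exp(2*I*pi/3)) + 1*(-2 + 2*exp(-2*I*pi/3) + 2*exp(-I*pi/3) + exp(I*pi/3))*conj(exp(-2*I*pi/3))]
      = (1/6)[(7) + (3) + (1) + (-3) + (1) + (3)] = 12/6 = 2
  <chi_rho, chi_3> = (1/6)[1*(7)*conj(1) + 1*(-2 + exp(-I*pi/3) + 2*exp(2*I*pi/3) + 2*exp(I*pi/3))*conj(-1) + 1*(2 + 3*exp(-2*I*pi/3) + 2*exp(2*I*pi/3))*conj(1) + 1*(-3)*conj(-1) + 1*(2 + 2*exp(-2*I*pi/3) + 3*exp(2*I*pi/3))*conj(1) + 1*(-2 + 2*exp(-2*I*pi/3) + 2*exp(-I*pi/3) + exp(I*pi/3))*conj(-1)]
      = (1/6)[(7) + (2 - 2*exp(I*pi/3) - 2*exp(2*I*pi/3) - exp(-I*pi/3)) + (2 + 3*exp(-2*I*pi/3) + 2*exp(2*I*pi/3)) + (3) + (2 + 2*exp(-2*I*pi/3) + 3*exp(2*I*pi/3)) + (2 - exp(I*pi/3) - 2*exp(-I*pi/3) - 2*exp(-2*I*pi/3))] = 12/6 = 2
  <chi_rho, chi_4> = (1/6)[1*(7)*conj(1) + 1*(-2 + exp(-I*pi/3) + 2*exp(2*I*pi/3) + 2*exp(I*pi/3))*conj(exp(-2*I*pi/3)) + 1*(2 + 3*exp(-2*I*pi/3) + 2*exp(2*I*pi/3))*conj(exp(2*I*pi/3)) + 1*(-3)*conj(1) + 1*(2 + 2*exp(-2*I*pi/3) + 3*exp(2*I*pi/3))*conj(exp(-2*I*pi/3)) + 1*(-2 + 2*exp(-2*I*pi/3) + 2*exp(-I*pi/3) + exp(I*pi/3))*conj(exp(2*I*pi/3))]
      = (1/6)[(7) + (-2 + 2*exp(-2*I*pi/3) - 2*exp(2*I*pi/3) + exp(I*pi/3)) + (2 + 2*exp(-2*I*pi/3) + 3*exp(2*I*pi/3)) + (-3) + (2 + 3*exp(-2*I*pi/3) + 2*exp(2*I*pi/3)) + (-2 + exp(-I*pi/3) + 2*exp(2*I*pi/3) - 2*exp(-2*I*pi/3))] = 0/6 = 0
  <chi_rho, chi_5> = (1/6)[1*(7)*conj(1) + 1*(-2 + exp(-I*pi/3) + 2*exp(2*I*pi/3) + 2*exp(I*pi/3))*conj(exp(-I*pi/3)) + 1*(2 + 3*exp(-2*I*pi/3) + 2*exp(2*I*pi/3))*conj(exp(-2*I*pi/3)) + 1*(-3)*conj(-1) + 1*(2 + 2*exp(-2*I*pi/3) + 3*exp(2*I*pi/3))*conj(exp(2*I*pi/3)) + 1*(-2 + 2*exp(-2*I*pi/3) + 2*exp(-I*pi/3) + exp(I*pi/3))*conj(exp(I*pi/3))]
      = (1/6)[(7) + (-3) + (1) + (3) + (1) + (-3)] = 6/6 = 1
(Exp terms are combined using exp(i*s)*conj(exp(i*t)) = exp(i*(s-t)), and sums of them are collapsed using the identity that for every m > 1 the m distinct m-th roots of unity sum to 0, e.g. 1 + exp(2*I*pi/3) + exp(-2*I*pi/3) = 0.)
Dimension check: dim(rho) = sum (mult * dim) = 0*1 + 2*1 + 2*1 + 2*1 + 0*1 + 1*1 = 7 = chi_rho(e) = 7.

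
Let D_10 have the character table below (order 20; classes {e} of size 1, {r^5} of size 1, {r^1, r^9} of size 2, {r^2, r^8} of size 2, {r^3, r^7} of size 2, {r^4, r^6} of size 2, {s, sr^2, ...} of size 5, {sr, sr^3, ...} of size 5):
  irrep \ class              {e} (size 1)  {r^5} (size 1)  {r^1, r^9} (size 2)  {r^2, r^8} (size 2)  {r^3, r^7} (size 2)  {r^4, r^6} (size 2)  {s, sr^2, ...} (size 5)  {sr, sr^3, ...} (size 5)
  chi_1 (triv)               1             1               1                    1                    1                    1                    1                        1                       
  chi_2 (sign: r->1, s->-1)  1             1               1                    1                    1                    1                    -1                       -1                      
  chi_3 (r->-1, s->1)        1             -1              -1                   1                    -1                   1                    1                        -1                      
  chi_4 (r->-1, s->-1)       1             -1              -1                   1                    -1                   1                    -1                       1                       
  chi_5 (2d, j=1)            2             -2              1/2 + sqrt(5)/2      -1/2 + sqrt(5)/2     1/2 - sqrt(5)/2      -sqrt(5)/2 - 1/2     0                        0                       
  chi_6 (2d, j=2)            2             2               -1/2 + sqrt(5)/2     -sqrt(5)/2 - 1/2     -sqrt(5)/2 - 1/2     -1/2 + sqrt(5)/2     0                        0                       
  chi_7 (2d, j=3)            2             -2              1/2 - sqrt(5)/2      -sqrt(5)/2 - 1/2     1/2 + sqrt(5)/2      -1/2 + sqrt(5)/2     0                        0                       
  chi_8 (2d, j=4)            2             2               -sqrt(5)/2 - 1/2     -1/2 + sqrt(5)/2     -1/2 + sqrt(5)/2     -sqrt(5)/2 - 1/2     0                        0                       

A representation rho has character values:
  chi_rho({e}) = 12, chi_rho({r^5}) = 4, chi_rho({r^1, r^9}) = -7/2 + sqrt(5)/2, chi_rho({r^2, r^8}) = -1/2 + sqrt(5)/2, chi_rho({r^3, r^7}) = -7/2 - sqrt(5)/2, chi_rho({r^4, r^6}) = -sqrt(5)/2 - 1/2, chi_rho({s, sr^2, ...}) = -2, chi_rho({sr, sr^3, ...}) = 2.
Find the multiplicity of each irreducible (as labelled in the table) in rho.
Multiplicities: chi_1: 0, chi_2: 0, chi_3: 0, chi_4: 2, chi_5: 1, chi_6: 2, chi_7: 0, chi_8: 2.

Explanation: Use <chi_rho, chi> = (1/|G|) sum_C |C| * chi_rho(C) * conj(chi(C)) with |G| = 20 for each irreducible chi in the table:
  <chi_rho, chi_1> = (1/20)[1*(12)*conj(1) + 1*(4)*conj(1) + 2*(-7/2 + sqrt(5)/2)*conj(1) + 2*(-1/2 + sqrt(5)/2)*conj(1) + 2*(-7/2 - sqrt(5)/2)*conj(1) + 2*(-sqrt(5)/2 - 1/2)*conj(1) + 5*(-2)*conj(1) + 5*(2)*conj(1)]
      = (1/20)[(12) + (4) + (-7 + sqrt(5)) + (-1 + sqrt(5)) + (-7 - sqrt(5)) + (-sqrt(5) - 1) + (-10) + (10)] = 0/20 = 0
  <chi_rho, chi_2> = (1/20)[1*(12)*conj(1) + 1*(4)*conj(1) + 2*(-7/2 + sqrt(5)/2)*conj(1) + 2*(-1/2 + sqrt(5)/2)*conj(1) + 2*(-7/2 - sqrt(5)/2)*conj(1) + 2*(-sqrt(5)/2 - 1/2)*conj(1) + 5*(-2)*conj(-1) + 5*(2)*conj(-1)]
      = (1/20)[(12) + (4) + (-7 + sqrt(5)) + (-1 + sqrt(5)) + (-7 - sqrt(5)) + (-sqrt(5) - 1) + (10) + (-10)] = 0/20 = 0
  <chi_rho, chi_3> = (1/20)[1*(12)*conj(1) + 1*(4)*conj(-1) + 2*(-7/2 + sqrt(5)/2)*conj(-1) + 2*(-1/2 + sqrt(5)/2)*conj(1) + 2*(-7/2 - sqrt(5)/2)*conj(-1) + 2*(-sqrt(5)/2 - 1/2)*conj(1) + 5*(-2)*conj(1) + 5*(2)*conj(-1)]
      = (1/20)[(12) + (-4) + (7 - sqrt(5)) + (-1 + sqrt(5)) + (sqrt(5) + 7) + (-sqrt(5) - 1) + (-10) + (-10)] = 0/20 = 0
  <chi_rho, chi_4> = (1/20)[1*(12)*conj(1) + 1*(4)*conj(-1) + 2*(-7/2 + sqrt(5)/2)*conj(-1) + 2*(-1/2 + sqrt(5)/2)*conj(1) + 2*(-7/2 - sqrt(5)/2)*conj(-1) + 2*(-sqrt(5)/2 - 1/2)*conj(1) + 5*(-2)*conj(-1) + 5*(2)*conj(1)]
      = (1/20)[(12) + (-4) + (7 - sqrt(5)) + (-1 + sqrt(5)) + (sqrt(5) + 7) + (-sqrt(5) - 1) + (10) + (10)] = 40/20 = 2
  <chi_rho, chi_5> = (1/20)[1*(12)*conj(2) + 1*(4)*conj(-2) + 2*(-7/2 + sqrt(5)/2)*conj(1/2 + sqrt(5)/2) + 2*(-1/2 + sqrt(5)/2)*conj(-1/2 + sqrt(5)/2) + 2*(-7/2 - sqrt(5)/2)*conj(1/2 - sqrt(5)/2) + 2*(-sqrt(5)/2 - 1/2)*conj(-sqrt(5)/2 - 1/2) + 5*(-2)*conj(0) + 5*(2)*conj(0)]
      = (1/20)[(24) + (-8) + (-3*sqrt(5) - 1) + (3 - sqrt(5)) + (-1 + 3*sqrt(5)) + (sqrt(5) + 3) + (0) + (0)] = 20/20 = 1
  <chi_rho, chi_6> = (1/20)[1*(12)*conj(2) + 1*(4)*conj(2) + 2*(-7/2 + sqrt(5)/2)*conj(-1/2 + sqrt(5)/2) + 2*(-1/2 + sqrt(5)/2)*conj(-sqrt(5)/2 - 1/2) + 2*(-7/2 - sqrt(5)/2)*conj(-sqrt(5)/2 - 1/2) + 2*(-sqrt(5)/2 - 1/2)*conj(-1/2 + sqrt(5)/2) + 5*(-2)*conj(0) + 5*(2)*conj(0)]
      = (1/20)[(24) + (8) + (6 - 4*sqrt(5)) + (-2) + (6 + 4*sqrt(5)) + (-2) + (0) + (0)] = 40/20 = 2
  <chi_rho, chi_7> = (1/20)[1*(12)*conj(2) + 1*(4)*conj(-2) + 2*(-7/2 + sqrt(5)/2)*conj(1/2 - sqrt(5)/2) + 2*(-1/2 + sqrt(5)/2)*conj(-sqrt(5)/2 - 1/2) + 2*(-7/2 - sqrt(5)/2)*conj(1/2 + sqrt(5)/2) + 2*(-sqrt(5)/2 - 1/2)*conj(-1/2 + sqrt(5)/2) + 5*(-2)*conj(0) + 5*(2)*conj(0)]
      = (1/20)[(24) + (-8) + (-6 + 4*sqrt(5)) + (-2) + (-4*sqrt(5) - 6) + (-2) + (0) + (0)] = 0/20 = 0
  <chi_rho, chi_8> = (1/20)[1*(12)*conj(2) + 1*(4)*conj(2) + 2*(-7/2 + sqrt(5)/2)*conj(-sqrt(5)/2 - 1/2) + 2*(-1/2 + sqrt(5)/2)*conj(-1/2 + sqrt(5)/2) + 2*(-7/2 - sqrt(5)/2)*conj(-1/2 + sqrt(5)/2) + 2*(-sqrt(5)/2 - 1/2)*conj(-sqrt(5)/2 - 1/2) + 5*(-2)*conj(0) + 5*(2)*conj(0)]
      = (1/20)[(24) + (8) + (1 + 3*sqrt(5)) + (3 - sqrt(5)) + (1 - 3*sqrt(5)) + (sqrt(5) + 3) + (0) + (0)] = 40/20 = 2
Dimension check: dim(rho) = sum (mult * dim) = 0*1 + 0*1 + 0*1 + 2*1 + 1*2 + 2*2 + 0*2 + 2*2 = 12 = chi_rho(e) = 12.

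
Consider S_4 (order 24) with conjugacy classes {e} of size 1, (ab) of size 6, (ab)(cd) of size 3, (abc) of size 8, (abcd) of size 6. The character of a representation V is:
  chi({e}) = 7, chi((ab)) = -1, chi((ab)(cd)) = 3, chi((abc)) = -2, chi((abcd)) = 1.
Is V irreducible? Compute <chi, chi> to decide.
Not irreducible (reducible): <chi, chi> = 5 > 1.

Why: <chi, chi> = (1/|G|) sum_C |C| * |chi(C)|^2 = (1/24)[1*|7|^2 + 6*|-1|^2 + 3*|3|^2 + 8*|-2|^2 + 6*|1|^2]
  = (1/24)[(49) + (6) + (27) + (32) + (6)] = 120/24 = 5.
A character is irreducible iff <chi, chi> = 1, so this representation is reducible.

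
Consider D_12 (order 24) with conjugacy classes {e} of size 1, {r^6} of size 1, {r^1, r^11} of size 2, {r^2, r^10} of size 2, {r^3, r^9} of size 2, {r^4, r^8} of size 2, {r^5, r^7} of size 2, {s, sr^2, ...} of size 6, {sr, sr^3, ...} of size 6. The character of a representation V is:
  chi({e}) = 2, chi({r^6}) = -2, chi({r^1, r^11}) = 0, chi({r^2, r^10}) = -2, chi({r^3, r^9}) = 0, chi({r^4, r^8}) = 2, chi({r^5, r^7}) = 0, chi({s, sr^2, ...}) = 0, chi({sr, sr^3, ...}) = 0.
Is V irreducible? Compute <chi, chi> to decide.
Irreducible: <chi, chi> = 1.

Solution. <chi, chi> = (1/|G|) sum_C |C| * |chi(C)|^2 = (1/24)[1*|2|^2 + 1*|-2|^2 + 2*|0|^2 + 2*|-2|^2 + 2*|0|^2 + 2*|2|^2 + 2*|0|^2 + 6*|0|^2 + 6*|0|^2]
  = (1/24)[(4) + (4) + (0) + (8) + (0) + (8) + (0) + (0) + (0)] = 24/24 = 1.
A character is irreducible iff <chi, chi> = 1, so this representation is irreducible.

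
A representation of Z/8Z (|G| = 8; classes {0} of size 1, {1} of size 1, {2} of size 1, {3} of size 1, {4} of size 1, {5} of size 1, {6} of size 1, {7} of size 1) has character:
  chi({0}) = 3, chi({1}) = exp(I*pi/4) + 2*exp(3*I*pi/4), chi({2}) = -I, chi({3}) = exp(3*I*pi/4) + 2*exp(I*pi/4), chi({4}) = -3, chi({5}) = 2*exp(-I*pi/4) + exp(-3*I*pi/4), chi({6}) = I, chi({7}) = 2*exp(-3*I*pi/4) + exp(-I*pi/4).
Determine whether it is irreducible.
Not irreducible (reducible): <chi, chi> = 5 > 1.

Solution. <chi, chi> = (1/|G|) sum_C |C| * |chi(C)|^2 = (1/8)[1*|3|^2 + 1*|exp(I*pi/4) + 2*exp(3*I*pi/4)|^2 + 1*|-I|^2 + 1*|exp(3*I*pi/4) + 2*exp(I*pi/4)|^2 + 1*|-3|^2 + 1*|2*exp(-I*pi/4) + exp(-3*I*pi/4)|^2 + 1*|I|^2 + 1*|2*exp(-3*I*pi/4) + exp(-I*pi/4)|^2]
  = (1/8)[(9) + (5) + (1) + (5) + (9) + (5) + (1) + (5)] = 40/8 = 5.
(Exp terms are combined using exp(i*s)*conj(exp(i*t)) = exp(i*(s-t)), and sums of them are collapsed using the identity that for every m > 1 the m distinct m-th roots of unity sum to 0, e.g. 1 + exp(2*I*pi/3) + exp(-2*I*pi/3) = 0.)
A character is irreducible iff <chi, chi> = 1, so this representation is reducible.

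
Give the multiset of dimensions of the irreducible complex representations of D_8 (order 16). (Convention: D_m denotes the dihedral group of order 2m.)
Dimensions: 1, 1, 1, 1, 2, 2, 2

Details: There are 7 irreducibles (= number of conjugacy classes). Their dimensions d_i satisfy sum d_i^2 = |G| = 16: 1 + 1 + 1 + 1 + 4 + 4 + 4 = 16.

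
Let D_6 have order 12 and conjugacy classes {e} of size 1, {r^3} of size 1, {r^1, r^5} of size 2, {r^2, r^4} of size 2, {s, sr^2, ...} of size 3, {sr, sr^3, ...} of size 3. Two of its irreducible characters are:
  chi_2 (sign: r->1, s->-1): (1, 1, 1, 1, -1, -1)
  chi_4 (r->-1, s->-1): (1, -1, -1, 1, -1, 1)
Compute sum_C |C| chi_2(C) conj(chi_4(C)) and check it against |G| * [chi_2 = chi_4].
Sum = 0; so <chi_2, chi_4> = 0 (distinct irreducibles are orthogonal).

Why: Compute term by term over conjugacy classes (|C| * chi_2(C) * conj(chi_4(C))):
  1*(1)*conj(1) + 1*(1)*conj(-1) + 2*(1)*conj(-1) + 2*(1)*conj(1) + 3*(-1)*conj(-1) + 3*(-1)*conj(1)
  = (1) + (-1) + (-2) + (2) + (3) + (-3)
  = 0.
Dividing by |G| = 12 gives 0/12 = 0, matching the row-orthogonality relation <chi_2, chi_4> = [chi_2 = chi_4].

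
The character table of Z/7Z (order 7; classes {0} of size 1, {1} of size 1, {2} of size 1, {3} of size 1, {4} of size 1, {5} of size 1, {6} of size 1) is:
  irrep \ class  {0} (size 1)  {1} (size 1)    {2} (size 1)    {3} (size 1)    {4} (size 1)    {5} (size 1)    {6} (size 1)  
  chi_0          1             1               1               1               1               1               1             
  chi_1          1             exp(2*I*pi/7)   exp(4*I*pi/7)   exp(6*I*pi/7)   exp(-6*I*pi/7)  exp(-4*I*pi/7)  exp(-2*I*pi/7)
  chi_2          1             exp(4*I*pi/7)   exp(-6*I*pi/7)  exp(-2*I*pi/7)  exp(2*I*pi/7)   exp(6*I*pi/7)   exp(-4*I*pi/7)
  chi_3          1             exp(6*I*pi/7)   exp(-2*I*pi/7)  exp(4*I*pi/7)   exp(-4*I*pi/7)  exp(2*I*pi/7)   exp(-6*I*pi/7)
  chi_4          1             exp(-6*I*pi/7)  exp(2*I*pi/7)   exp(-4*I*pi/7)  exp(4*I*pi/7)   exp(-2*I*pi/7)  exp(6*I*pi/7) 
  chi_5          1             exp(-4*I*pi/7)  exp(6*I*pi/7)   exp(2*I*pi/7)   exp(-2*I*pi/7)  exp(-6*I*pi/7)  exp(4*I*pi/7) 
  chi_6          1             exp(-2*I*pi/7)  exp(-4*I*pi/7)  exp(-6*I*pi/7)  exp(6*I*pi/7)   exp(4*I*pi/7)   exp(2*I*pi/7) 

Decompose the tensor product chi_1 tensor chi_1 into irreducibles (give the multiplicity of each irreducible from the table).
chi_1 tensor chi_1 = chi_2 (all other irreducibles have multiplicity 0).

Working: The character of a tensor product is the pointwise product (chi_1 * chi_1)(C) = chi_1(C) * chi_1(C):
  {0}: (1)*(1), {1}: (exp(2*I*pi/7))*(exp(2*I*pi/7)), {2}: (exp(4*I*pi/7))*(exp(4*I*pi/7)), {3}: (exp(6*I*pi/7))*(exp(6*I*pi/7)), {4}: (exp(-6*I*pi/7))*(exp(-6*I*pi/7)), {5}: (exp(-4*I*pi/7))*(exp(-4*I*pi/7)), {6}: (exp(-2*I*pi/7))*(exp(-2*I*pi/7))
so (chi_1 * chi_1) takes values
  {0} -> 1, {1} -> exp(4*I*pi/7), {2} -> exp(-6*I*pi/7), {3} -> exp(-2*I*pi/7), {4} -> exp(2*I*pi/7), {5} -> exp(6*I*pi/7), {6} -> exp(-4*I*pi/7).
Now take the inner product of this character with each irreducible chi from the table, <chi_1*chi_1, chi> = (1/7) sum_C |C| (chi_1*chi_1)(C) conj(chi(C)):
  <chi_1*chi_1, chi_0> = (1/7)[1*(1)*conj(1) + 1*(exp(4*I*pi/7))*conj(1) + 1*(exp(-6*I*pi/7))*conj(1) + 1*(exp(-2*I*pi/7))*conj(1) + 1*(exp(2*I*pi/7))*conj(1) + 1*(exp(6*I*pi/7))*conj(1) + 1*(exp(-4*I*pi/7))*conj(1)]
      = (1/7)[(1) + (exp(4*I*pi/7)) + (exp(-6*I*pi/7)) + (exp(-2*I*pi/7)) + (exp(2*I*pi/7)) + (exp(6*I*pi/7)) + (exp(-4*I*pi/7))] = 0/7 = 0
  <chi_1*chi_1, chi_1> = (1/7)[1*(1)*conj(1) + 1*(exp(4*I*pi/7))*conj(exp(2*I*pi/7)) + 1*(exp(-6*I*pi/7))*conj(exp(4*I*pi/7)) + 1*(exp(-2*I*pi/7))*conj(exp(6*I*pi/7)) + 1*(exp(2*I*pi/7))*conj(exp(-6*I*pi/7)) + 1*(exp(6*I*pi/7))*conj(exp(-4*I*pi/7)) + 1*(exp(-4*I*pi/7))*conj(exp(-2*I*pi/7))]
      = (1/7)[(1) + (exp(2*I*pi/7)) + (exp(4*I*pi/7)) + (exp(6*I*pi/7)) + (exp(-6*I*pi/7)) + (exp(-4*I*pi/7)) + (exp(-2*I*pi/7))] = 0/7 = 0
  <chi_1*chi_1, chi_2> = (1/7)[1*(1)*conj(1) + 1*(exp(4*I*pi/7))*conj(exp(4*I*pi/7)) + 1*(exp(-6*I*pi/7))*conj(exp(-6*I*pi/7)) + 1*(exp(-2*I*pi/7))*conj(exp(-2*I*pi/7)) + 1*(exp(2*I*pi/7))*conj(exp(2*I*pi/7)) + 1*(exp(6*I*pi/7))*conj(exp(6*I*pi/7)) + 1*(exp(-4*I*pi/7))*conj(exp(-4*I*pi/7))]
      = (1/7)[(1) + (1) + (1) + (1) + (1) + (1) + (1)] = 7/7 = 1
  <chi_1*chi_1, chi_3> = (1/7)[1*(1)*conj(1) + 1*(exp(4*I*pi/7))*conj(exp(6*I*pi/7)) + 1*(exp(-6*I*pi/7))*conj(exp(-2*I*pi/7)) + 1*(exp(-2*I*pi/7))*conj(exp(4*I*pi/7)) + 1*(exp(2*I*pi/7))*conj(exp(-4*I*pi/7)) + 1*(exp(6*I*pi/7))*conj(exp(2*I*pi/7)) + 1*(exp(-4*I*pi/7))*conj(exp(-6*I*pi/7))]
      = (1/7)[(1) + (exp(-2*I*pi/7)) + (exp(-4*I*pi/7)) + (exp(-6*I*pi/7)) + (exp(6*I*pi/7)) + (exp(4*I*pi/7)) + (exp(2*I*pi/7))] = 0/7 = 0
  <chi_1*chi_1, chi_4> = (1/7)[1*(1)*conj(1) + 1*(exp(4*I*pi/7))*conj(exp(-6*I*pi/7)) + 1*(exp(-6*I*pi/7))*conj(exp(2*I*pi/7)) + 1*(exp(-2*I*pi/7))*conj(exp(-4*I*pi/7)) + 1*(exp(2*I*pi/7))*conj(exp(4*I*pi/7)) + 1*(exp(6*I*pi/7))*conj(exp(-2*I*pi/7)) + 1*(exp(-4*I*pi/7))*conj(exp(6*I*pi/7))]
      = (1/7)[(1) + (exp(-4*I*pi/7)) + (exp(6*I*pi/7)) + (exp(2*I*pi/7)) + (exp(-2*I*pi/7)) + (exp(-6*I*pi/7)) + (exp(4*I*pi/7))] = 0/7 = 0
  <chi_1*chi_1, chi_5> = (1/7)[1*(1)*conj(1) + 1*(exp(4*I*pi/7))*conj(exp(-4*I*pi/7)) + 1*(exp(-6*I*pi/7))*conj(exp(6*I*pi/7)) + 1*(exp(-2*I*pi/7))*conj(exp(2*I*pi/7)) + 1*(exp(2*I*pi/7))*conj(exp(-2*I*pi/7)) + 1*(exp(6*I*pi/7))*conj(exp(-6*I*pi/7)) + 1*(exp(-4*I*pi/7))*conj(exp(4*I*pi/7))]
      = (1/7)[(1) + (exp(-6*I*pi/7)) + (exp(2*I*pi/7)) + (exp(-4*I*pi/7)) + (exp(4*I*pi/7)) + (exp(-2*I*pi/7)) + (exp(6*I*pi/7))] = 0/7 = 0
  <chi_1*chi_1, chi_6> = (1/7)[1*(1)*conj(1) + 1*(exp(4*I*pi/7))*conj(exp(-2*I*pi/7)) + 1*(exp(-6*I*pi/7))*conj(exp(-4*I*pi/7)) + 1*(exp(-2*I*pi/7))*conj(exp(-6*I*pi/7)) + 1*(exp(2*I*pi/7))*conj(exp(6*I*pi/7)) + 1*(exp(6*I*pi/7))*conj(exp(4*I*pi/7)) + 1*(exp(-4*I*pi/7))*conj(exp(2*I*pi/7))]
      = (1/7)[(1) + (exp(6*I*pi/7)) + (exp(-2*I*pi/7)) + (exp(4*I*pi/7)) + (exp(-4*I*pi/7)) + (exp(2*I*pi/7)) + (exp(-6*I*pi/7))] = 0/7 = 0
(Exp terms are combined using exp(i*s)*conj(exp(i*t)) = exp(i*(s-t)), and sums of them are collapsed using the identity that for every m > 1 the m distinct m-th roots of unity sum to 0, e.g. 1 + exp(2*I*pi/3) + exp(-2*I*pi/3) = 0.)
Hence the multiplicities are chi_2: 1. Dimension check: dim(chi_1)*dim(chi_1) = 1*1 = 1 and sum (mult * dim) = 1*1 = 1.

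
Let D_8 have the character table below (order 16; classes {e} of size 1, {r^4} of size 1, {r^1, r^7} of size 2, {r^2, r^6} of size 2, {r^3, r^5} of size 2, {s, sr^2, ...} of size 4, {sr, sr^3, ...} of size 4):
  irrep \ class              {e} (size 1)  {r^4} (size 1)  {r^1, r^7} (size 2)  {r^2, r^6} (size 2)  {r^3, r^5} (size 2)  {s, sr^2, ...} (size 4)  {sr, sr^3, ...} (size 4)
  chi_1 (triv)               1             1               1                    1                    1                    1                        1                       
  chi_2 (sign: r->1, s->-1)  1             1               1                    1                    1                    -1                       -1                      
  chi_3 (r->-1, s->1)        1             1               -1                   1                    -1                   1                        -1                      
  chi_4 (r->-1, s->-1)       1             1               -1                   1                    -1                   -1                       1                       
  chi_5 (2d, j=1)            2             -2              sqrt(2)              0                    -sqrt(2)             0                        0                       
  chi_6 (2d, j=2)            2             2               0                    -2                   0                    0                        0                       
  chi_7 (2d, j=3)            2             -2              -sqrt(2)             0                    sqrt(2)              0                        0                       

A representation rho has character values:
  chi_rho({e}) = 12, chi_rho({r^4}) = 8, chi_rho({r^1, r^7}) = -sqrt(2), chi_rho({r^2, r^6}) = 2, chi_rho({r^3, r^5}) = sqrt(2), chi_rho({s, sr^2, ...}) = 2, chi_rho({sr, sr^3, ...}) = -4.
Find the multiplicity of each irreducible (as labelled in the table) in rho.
Multiplicities: chi_1: 1, chi_2: 2, chi_3: 3, chi_4: 0, chi_5: 0, chi_6: 2, chi_7: 1.

Use <chi_rho, chi> = (1/|G|) sum_C |C| * chi_rho(C) * conj(chi(C)) with |G| = 16 for each irreducible chi in the table:
  <chi_rho, chi_1> = (1/16)[1*(12)*conj(1) + 1*(8)*conj(1) + 2*(-sqrt(2))*conj(1) + 2*(2)*conj(1) + 2*(sqrt(2))*conj(1) + 4*(2)*conj(1) + 4*(-4)*conj(1)]
      = (1/16)[(12) + (8) + (-2*sqrt(2)) + (4) + (2*sqrt(2)) + (8) + (-16)] = 16/16 = 1
  <chi_rho, chi_2> = (1/16)[1*(12)*conj(1) + 1*(8)*conj(1) + 2*(-sqrt(2))*conj(1) + 2*(2)*conj(1) + 2*(sqrt(2))*conj(1) + 4*(2)*conj(-1) + 4*(-4)*conj(-1)]
      = (1/16)[(12) + (8) + (-2*sqrt(2)) + (4) + (2*sqrt(2)) + (-8) + (16)] = 32/16 = 2
  <chi_rho, chi_3> = (1/16)[1*(12)*conj(1) + 1*(8)*conj(1) + 2*(-sqrt(2))*conj(-1) + 2*(2)*conj(1) + 2*(sqrt(2))*conj(-1) + 4*(2)*conj(1) + 4*(-4)*conj(-1)]
      = (1/16)[(12) + (8) + (2*sqrt(2)) + (4) + (-2*sqrt(2)) + (8) + (16)] = 48/16 = 3
  <chi_rho, chi_4> = (1/16)[1*(12)*conj(1) + 1*(8)*conj(1) + 2*(-sqrt(2))*conj(-1) + 2*(2)*conj(1) + 2*(sqrt(2))*conj(-1) + 4*(2)*conj(-1) + 4*(-4)*conj(1)]
      = (1/16)[(12) + (8) + (2*sqrt(2)) + (4) + (-2*sqrt(2)) + (-8) + (-16)] = 0/16 = 0
  <chi_rho, chi_5> = (1/16)[1*(12)*conj(2) + 1*(8)*conj(-2) + 2*(-sqrt(2))*conj(sqrt(2)) + 2*(2)*conj(0) + 2*(sqrt(2))*conj(-sqrt(2)) + 4*(2)*conj(0) + 4*(-4)*conj(0)]
      = (1/16)[(24) + (-16) + (-4) + (0) + (-4) + (0) + (0)] = 0/16 = 0
  <chi_rho, chi_6> = (1/16)[1*(12)*conj(2) + 1*(8)*conj(2) + 2*(-sqrt(2))*conj(0) + 2*(2)*conj(-2) + 2*(sqrt(2))*conj(0) + 4*(2)*conj(0) + 4*(-4)*conj(0)]
      = (1/16)[(24) + (16) + (0) + (-8) + (0) + (0) + (0)] = 32/16 = 2
  <chi_rho, chi_7> = (1/16)[1*(12)*conj(2) + 1*(8)*conj(-2) + 2*(-sqrt(2))*conj(-sqrt(2)) + 2*(2)*conj(0) + 2*(sqrt(2))*conj(sqrt(2)) + 4*(2)*conj(0) + 4*(-4)*conj(0)]
      = (1/16)[(24) + (-16) + (4) + (0) + (4) + (0) + (0)] = 16/16 = 1
Dimension check: dim(rho) = sum (mult * dim) = 1*1 + 2*1 + 3*1 + 0*1 + 0*2 + 2*2 + 1*2 = 12 = chi_rho(e) = 12.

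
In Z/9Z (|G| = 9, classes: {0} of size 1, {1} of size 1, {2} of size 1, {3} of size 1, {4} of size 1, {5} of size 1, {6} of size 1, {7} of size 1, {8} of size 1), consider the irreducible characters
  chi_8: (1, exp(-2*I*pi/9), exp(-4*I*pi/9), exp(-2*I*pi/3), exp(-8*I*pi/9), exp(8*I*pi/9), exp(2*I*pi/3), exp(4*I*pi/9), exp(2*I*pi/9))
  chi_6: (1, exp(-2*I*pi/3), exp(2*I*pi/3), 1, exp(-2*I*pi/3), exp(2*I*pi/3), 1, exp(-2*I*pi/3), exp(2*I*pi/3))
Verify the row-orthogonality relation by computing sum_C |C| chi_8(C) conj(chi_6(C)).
Sum = 0; so <chi_8, chi_6> = 0 (distinct irreducibles are orthogonal).

Proof sketch: Compute term by term over conjugacy classes (|C| * chi_8(C) * conj(chi_6(C))):
  1*(1)*conj(1) + 1*(exp(-2*I*pi/9))*conj(exp(-2*I*pi/3)) + 1*(exp(-4*I*pi/9))*conj(exp(2*I*pi/3)) + 1*(exp(-2*I*pi/3))*conj(1) + 1*(exp(-8*I*pi/9))*conj(exp(-2*I*pi/3)) + 1*(exp(8*I*pi/9))*conj(exp(2*I*pi/3)) + 1*(exp(2*I*pi/3))*conj(1) + 1*(exp(4*I*pi/9))*conj(exp(-2*I*pi/3)) + 1*(exp(2*I*pi/9))*conj(exp(2*I*pi/3))
  = (1) + (exp(4*I*pi/9)) + (exp(8*I*pi/9)) + (exp(-2*I*pi/3)) + (exp(-2*I*pi/9)) + (exp(2*I*pi/9)) + (exp(2*I*pi/3)) + (exp(-8*I*pi/9)) + (exp(-4*I*pi/9))
  = 0.
(Exp terms are combined using exp(i*s)*conj(exp(i*t)) = exp(i*(s-t)), and sums of them are collapsed using the identity that for every m > 1 the m distinct m-th roots of unity sum to 0, e.g. 1 + exp(2*I*pi/3) + exp(-2*I*pi/3) = 0.)
Dividing by |G| = 9 gives 0/9 = 0, matching the row-orthogonality relation <chi_8, chi_6> = [chi_8 = chi_6].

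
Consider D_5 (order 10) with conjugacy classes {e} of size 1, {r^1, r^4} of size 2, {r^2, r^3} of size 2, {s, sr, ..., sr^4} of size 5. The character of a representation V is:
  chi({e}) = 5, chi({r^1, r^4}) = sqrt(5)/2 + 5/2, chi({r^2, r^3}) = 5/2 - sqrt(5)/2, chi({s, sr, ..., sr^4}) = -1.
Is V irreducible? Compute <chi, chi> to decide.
Not irreducible (reducible): <chi, chi> = 6 > 1.

Argument: <chi, chi> = (1/|G|) sum_C |C| * |chi(C)|^2 = (1/10)[1*|5|^2 + 2*|sqrt(5)/2 + 5/2|^2 + 2*|5/2 - sqrt(5)/2|^2 + 5*|-1|^2]
  = (1/10)[(25) + (5*sqrt(5) + 15) + (15 - 5*sqrt(5)) + (5)] = 60/10 = 6.
A character is irreducible iff <chi, chi> = 1, so this representation is reducible.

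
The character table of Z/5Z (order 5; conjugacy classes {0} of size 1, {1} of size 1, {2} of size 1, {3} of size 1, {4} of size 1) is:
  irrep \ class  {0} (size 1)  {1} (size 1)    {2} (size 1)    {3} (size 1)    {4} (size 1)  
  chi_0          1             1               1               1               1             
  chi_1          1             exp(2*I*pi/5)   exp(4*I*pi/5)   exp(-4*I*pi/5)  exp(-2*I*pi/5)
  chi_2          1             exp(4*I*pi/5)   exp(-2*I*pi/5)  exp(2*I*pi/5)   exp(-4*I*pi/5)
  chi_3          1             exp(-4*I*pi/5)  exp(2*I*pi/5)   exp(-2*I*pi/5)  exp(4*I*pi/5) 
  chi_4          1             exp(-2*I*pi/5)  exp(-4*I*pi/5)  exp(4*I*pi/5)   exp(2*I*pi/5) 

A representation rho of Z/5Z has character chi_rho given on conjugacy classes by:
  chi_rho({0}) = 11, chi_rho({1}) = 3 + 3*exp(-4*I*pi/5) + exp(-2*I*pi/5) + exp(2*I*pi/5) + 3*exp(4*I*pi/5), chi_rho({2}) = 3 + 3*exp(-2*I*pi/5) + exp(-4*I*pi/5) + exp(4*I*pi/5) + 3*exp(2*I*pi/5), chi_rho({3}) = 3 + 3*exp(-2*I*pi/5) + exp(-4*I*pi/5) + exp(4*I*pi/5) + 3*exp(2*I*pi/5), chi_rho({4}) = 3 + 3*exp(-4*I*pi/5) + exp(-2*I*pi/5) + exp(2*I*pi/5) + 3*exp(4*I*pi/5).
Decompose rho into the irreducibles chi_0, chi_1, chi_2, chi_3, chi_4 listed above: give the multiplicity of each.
Multiplicities: chi_0: 3, chi_1: 1, chi_2: 3, chi_3: 3, chi_4: 1.

Proof sketch: Use <chi_rho, chi> = (1/|G|) sum_C |C| * chi_rho(C) * conj(chi(C)) with |G| = 5 for each irreducible chi in the table:
  <chi_rho, chi_0> = (1/5)[1*(11)*conj(1) + 1*(3 + 3*exp(-4*I*pi/5) + exp(-2*I*pi/5) + exp(2*I*pi/5) + 3*exp(4*I*pi/5))*conj(1) + 1*(3 + 3*exp(-2*I*pi/5) + exp(-4*I*pi/5) + exp(4*I*pi/5) + 3*exp(2*I*pi/5))*conj(1) + 1*(3 + 3*exp(-2*I*pi/5) + exp(-4*I*pi/5) + exp(4*I*pi/5) + 3*exp(2*I*pi/5))*conj(1) + 1*(3 + 3*exp(-4*I*pi/5) + exp(-2*I*pi/5) + exp(2*I*pi/5) + 3*exp(4*I*pi/5))*conj(1)]
      = (1/5)[(11) + (3 + 3*exp(-4*I*pi/5) + exp(-2*I*pi/5) + exp(2*I*pi/5) + 3*exp(4*I*pi/5)) + (3 + 3*exp(-2*I*pi/5) + exp(-4*I*pi/5) + exp(4*I*pi/5) + 3*exp(2*I*pi/5)) + (3 + 3*exp(-2*I*pi/5) + exp(-4*I*pi/5) + exp(4*I*pi/5) + 3*exp(2*I*pi/5)) + (3 + 3*exp(-4*I*pi/5) + exp(-2*I*pi/5) + exp(2*I*pi/5) + 3*exp(4*I*pi/5))] = 15/5 = 3
  <chi_rho, chi_1> = (1/5)[1*(11)*conj(1) + 1*(3 + 3*exp(-4*I*pi/5) + exp(-2*I*pi/5) + exp(2*I*pi/5) + 3*exp(4*I*pi/5))*conj(exp(2*I*pi/5)) + 1*(3 + 3*exp(-2*I*pi/5) + exp(-4*I*pi/5) + exp(4*I*pi/5) + 3*exp(2*I*pi/5))*conj(exp(4*I*pi/5)) + 1*(3 + 3*exp(-2*I*pi/5) + exp(-4*I*pi/5) + exp(4*I*pi/5) + 3*exp(2*I*pi/5))*conj(exp(-4*I*pi/5)) + 1*(3 + 3*exp(-4*I*pi/5) + exp(-2*I*pi/5) + exp(2*I*pi/5) + 3*exp(4*I*pi/5))*conj(exp(-2*I*pi/5))]
      = (1/5)[(11) + (1 + 3*exp(-2*I*pi/5) + exp(-4*I*pi/5) + 3*exp(4*I*pi/5) + 3*exp(2*I*pi/5)) + (1 + 3*exp(-2*I*pi/5) + 3*exp(-4*I*pi/5) + exp(2*I*pi/5) + 3*exp(4*I*pi/5)) + (1 + 3*exp(-4*I*pi/5) + exp(-2*I*pi/5) + 3*exp(4*I*pi/5) + 3*exp(2*I*pi/5)) + (1 + 3*exp(-2*I*pi/5) + 3*exp(-4*I*pi/5) + exp(4*I*pi/5) + 3*exp(2*I*pi/5))] = 5/5 = 1
  <chi_rho, chi_2> = (1/5)[1*(11)*conj(1) + 1*(3 + 3*exp(-4*I*pi/5) + exp(-2*I*pi/5) + exp(2*I*pi/5) + 3*exp(4*I*pi/5))*conj(exp(4*I*pi/5)) + 1*(3 + 3*exp(-2*I*pi/5) + exp(-4*I*pi/5) + exp(4*I*pi/5) + 3*exp(2*I*pi/5))*conj(exp(-2*I*pi/5)) + 1*(3 + 3*exp(-2*I*pi/5) + exp(-4*I*pi/5) + exp(4*I*pi/5) + 3*exp(2*I*pi/5))*conj(exp(2*I*pi/5)) + 1*(3 + 3*exp(-4*I*pi/5) + exp(-2*I*pi/5) + exp(2*I*pi/5) + 3*exp(4*I*pi/5))*conj(exp(-4*I*pi/5))]
      = (1/5)[(11) + (3 + 3*exp(-4*I*pi/5) + exp(-2*I*pi/5) + exp(4*I*pi/5) + 3*exp(2*I*pi/5)) + (3 + exp(-2*I*pi/5) + exp(-4*I*pi/5) + 3*exp(4*I*pi/5) + 3*exp(2*I*pi/5)) + (3 + 3*exp(-2*I*pi/5) + 3*exp(-4*I*pi/5) + exp(4*I*pi/5) + exp(2*I*pi/5)) + (3 + 3*exp(-2*I*pi/5) + exp(-4*I*pi/5) + exp(2*I*pi/5) + 3*exp(4*I*pi/5))] = 15/5 = 3
  <chi_rho, chi_3> = (1/5)[1*(11)*conj(1) + 1*(3 + 3*exp(-4*I*pi/5) + exp(-2*I*pi/5) + exp(2*I*pi/5) + 3*exp(4*I*pi/5))*conj(exp(-4*I*pi/5)) + 1*(3 + 3*exp(-2*I*pi/5) + exp(-4*I*pi/5) + exp(4*I*pi/5) + 3*exp(2*I*pi/5))*conj(exp(2*I*pi/5)) + 1*(3 + 3*exp(-2*I*pi/5) + exp(-4*I*pi/5) + exp(4*I*pi/5) + 3*exp(2*I*pi/5))*conj(exp(-2*I*pi/5)) + 1*(3 + 3*exp(-4*I*pi/5) + exp(-2*I*pi/5) + exp(2*I*pi/5) + 3*exp(4*I*pi/5))*conj(exp(4*I*pi/5))]
      = (1/5)[(11) + (3 + 3*exp(-2*I*pi/5) + exp(-4*I*pi/5) + exp(2*I*pi/5) + 3*exp(4*I*pi/5)) + (3 + 3*exp(-2*I*pi/5) + 3*exp(-4*I*pi/5) + exp(4*I*pi/5) + exp(2*I*pi/5)) + (3 + exp(-2*I*pi/5) + exp(-4*I*pi/5) + 3*exp(4*I*pi/5) + 3*exp(2*I*pi/5)) + (3 + 3*exp(-4*I*pi/5) + exp(-2*I*pi/5) + exp(4*I*pi/5) + 3*exp(2*I*pi/5))] = 15/5 = 3
  <chi_rho, chi_4> = (1/5)[1*(11)*conj(1) + 1*(3 + 3*exp(-4*I*pi/5) + exp(-2*I*pi/5) + exp(2*I*pi/5) + 3*exp(4*I*pi/5))*conj(exp(-2*I*pi/5)) + 1*(3 + 3*exp(-2*I*pi/5) + exp(-4*I*pi/5) + exp(4*I*pi/5) + 3*exp(2*I*pi/5))*conj(exp(-4*I*pi/5)) + 1*(3 + 3*exp(-2*I*pi/5) + exp(-4*I*pi/5) + exp(4*I*pi/5) + 3*exp(2*I*pi/5))*conj(exp(4*I*pi/5)) + 1*(3 + 3*exp(-4*I*pi/5) + exp(-2*I*pi/5) + exp(2*I*pi/5) + 3*exp(4*I*pi/5))*conj(exp(2*I*pi/5))]
      = (1/5)[(11) + (1 + 3*exp(-2*I*pi/5) + 3*exp(-4*I*pi/5) + exp(4*I*pi/5) + 3*exp(2*I*pi/5)) + (1 + 3*exp(-4*I*pi/5) + exp(-2*I*pi/5) + 3*exp(4*I*pi/5) + 3*exp(2*I*pi/5)) + (1 + 3*exp(-2*I*pi/5) + 3*exp(-4*I*pi/5) + exp(2*I*pi/5) + 3*exp(4*I*pi/5)) + (1 + 3*exp(-2*I*pi/5) + exp(-4*I*pi/5) + 3*exp(4*I*pi/5) + 3*exp(2*I*pi/5))] = 5/5 = 1
(Exp terms are combined using exp(i*s)*conj(exp(i*t)) = exp(i*(s-t)), and sums of them are collapsed using the identity that for every m > 1 the m distinct m-th roots of unity sum to 0, e.g. 1 + exp(2*I*pi/3) + exp(-2*I*pi/3) = 0.)
Dimension check: dim(rho) = sum (mult * dim) = 3*1 + 1*1 + 3*1 + 3*1 + 1*1 = 11 = chi_rho(e) = 11.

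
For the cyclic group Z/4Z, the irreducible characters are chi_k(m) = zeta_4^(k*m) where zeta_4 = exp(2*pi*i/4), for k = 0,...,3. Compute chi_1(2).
chi_1(2) = zeta_4^2 = -1

Argument: chi_1(2) = zeta_4^(1*2) = zeta_4^2. Since zeta_4^4 = 1, this equals zeta_4^2 = exp(2*pi*i*2/4) = -1.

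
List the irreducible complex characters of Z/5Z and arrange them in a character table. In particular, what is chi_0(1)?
Character table of Z/5Z (irreps indexed chi_0,...,chi_4 with chi_k(m) = zeta_5^(k*m), zeta_5 = exp(2*pi*i/5)):
  irrep \ class  {0} (size 1)  {1} (size 1)    {2} (size 1)    {3} (size 1)    {4} (size 1)  
  chi_0          1             1               1               1               1             
  chi_1          1             exp(2*I*pi/5)   exp(4*I*pi/5)   exp(-4*I*pi/5)  exp(-2*I*pi/5)
  chi_2          1             exp(4*I*pi/5)   exp(-2*I*pi/5)  exp(2*I*pi/5)   exp(-4*I*pi/5)
  chi_3          1             exp(-4*I*pi/5)  exp(2*I*pi/5)   exp(-2*I*pi/5)  exp(4*I*pi/5) 
  chi_4          1             exp(-2*I*pi/5)  exp(-4*I*pi/5)  exp(4*I*pi/5)   exp(2*I*pi/5) 

Spot check: chi_0(1) = zeta_5^(0*1) = zeta_5^0 = 1.

Explanation: Z/5Z is abelian, so all 5 irreducible complex representations are 1-dimensional. They are given by chi_k(m) = zeta_5^(k*m) for k = 0,...,4. Row orthogonality: sum_m chi_k(m) conj(chi_l(m)) = 5 * [k = l].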